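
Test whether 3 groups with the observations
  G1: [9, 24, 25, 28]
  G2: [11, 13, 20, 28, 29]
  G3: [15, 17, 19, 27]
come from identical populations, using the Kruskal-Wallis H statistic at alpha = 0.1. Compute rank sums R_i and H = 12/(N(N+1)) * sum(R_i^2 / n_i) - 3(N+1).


Step 1: Combine all N = 13 observations and assign midranks.
sorted (value, group, rank): (9,G1,1), (11,G2,2), (13,G2,3), (15,G3,4), (17,G3,5), (19,G3,6), (20,G2,7), (24,G1,8), (25,G1,9), (27,G3,10), (28,G1,11.5), (28,G2,11.5), (29,G2,13)
Step 2: Sum ranks within each group.
R_1 = 29.5 (n_1 = 4)
R_2 = 36.5 (n_2 = 5)
R_3 = 25 (n_3 = 4)
Step 3: H = 12/(N(N+1)) * sum(R_i^2/n_i) - 3(N+1)
     = 12/(13*14) * (29.5^2/4 + 36.5^2/5 + 25^2/4) - 3*14
     = 0.065934 * 640.263 - 42
     = 0.215110.
Step 4: Ties present; correction factor C = 1 - 6/(13^3 - 13) = 0.997253. Corrected H = 0.215110 / 0.997253 = 0.215702.
Step 5: Under H0, H ~ chi^2(2); p-value = 0.897761.
Step 6: alpha = 0.1. fail to reject H0.

H = 0.2157, df = 2, p = 0.897761, fail to reject H0.


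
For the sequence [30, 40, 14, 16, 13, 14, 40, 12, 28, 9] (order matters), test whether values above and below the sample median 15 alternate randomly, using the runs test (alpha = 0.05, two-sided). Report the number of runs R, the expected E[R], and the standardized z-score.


Step 1: Compute median = 15; label A = above, B = below.
Labels in order: AABABBABAB  (n_A = 5, n_B = 5)
Step 2: Count runs R = 8.
Step 3: Under H0 (random ordering), E[R] = 2*n_A*n_B/(n_A+n_B) + 1 = 2*5*5/10 + 1 = 6.0000.
        Var[R] = 2*n_A*n_B*(2*n_A*n_B - n_A - n_B) / ((n_A+n_B)^2 * (n_A+n_B-1)) = 2000/900 = 2.2222.
        SD[R] = 1.4907.
Step 4: Continuity-corrected z = (R - 0.5 - E[R]) / SD[R] = (8 - 0.5 - 6.0000) / 1.4907 = 1.0062.
Step 5: Two-sided p-value via normal approximation = 2*(1 - Phi(|z|)) = 0.314305.
Step 6: alpha = 0.05. fail to reject H0.

R = 8, z = 1.0062, p = 0.314305, fail to reject H0.


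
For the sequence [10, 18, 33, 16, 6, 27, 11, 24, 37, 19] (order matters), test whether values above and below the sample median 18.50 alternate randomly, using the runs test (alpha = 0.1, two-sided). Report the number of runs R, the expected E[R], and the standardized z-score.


Step 1: Compute median = 18.50; label A = above, B = below.
Labels in order: BBABBABAAA  (n_A = 5, n_B = 5)
Step 2: Count runs R = 6.
Step 3: Under H0 (random ordering), E[R] = 2*n_A*n_B/(n_A+n_B) + 1 = 2*5*5/10 + 1 = 6.0000.
        Var[R] = 2*n_A*n_B*(2*n_A*n_B - n_A - n_B) / ((n_A+n_B)^2 * (n_A+n_B-1)) = 2000/900 = 2.2222.
        SD[R] = 1.4907.
Step 4: R = E[R], so z = 0 with no continuity correction.
Step 5: Two-sided p-value via normal approximation = 2*(1 - Phi(|z|)) = 1.000000.
Step 6: alpha = 0.1. fail to reject H0.

R = 6, z = 0.0000, p = 1.000000, fail to reject H0.


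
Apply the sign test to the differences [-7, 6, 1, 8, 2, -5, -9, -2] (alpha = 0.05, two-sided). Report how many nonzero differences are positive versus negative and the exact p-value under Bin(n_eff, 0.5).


Step 1: Discard zero differences. Original n = 8; n_eff = number of nonzero differences = 8.
Nonzero differences (with sign): -7, +6, +1, +8, +2, -5, -9, -2
Step 2: Count signs: positive = 4, negative = 4.
Step 3: Under H0: P(positive) = 0.5, so the number of positives S ~ Bin(8, 0.5).
Step 4: Two-sided exact p-value = sum of Bin(8,0.5) probabilities at or below the observed probability = 1.000000.
Step 5: alpha = 0.05. fail to reject H0.

n_eff = 8, pos = 4, neg = 4, p = 1.000000, fail to reject H0.


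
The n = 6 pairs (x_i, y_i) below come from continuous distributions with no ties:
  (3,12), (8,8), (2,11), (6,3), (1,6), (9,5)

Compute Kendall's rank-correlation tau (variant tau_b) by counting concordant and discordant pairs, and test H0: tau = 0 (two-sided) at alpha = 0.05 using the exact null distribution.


Step 1: Enumerate the 15 unordered pairs (i,j) with i<j and classify each by sign(x_j-x_i) * sign(y_j-y_i).
  (1,2):dx=+5,dy=-4->D; (1,3):dx=-1,dy=-1->C; (1,4):dx=+3,dy=-9->D; (1,5):dx=-2,dy=-6->C
  (1,6):dx=+6,dy=-7->D; (2,3):dx=-6,dy=+3->D; (2,4):dx=-2,dy=-5->C; (2,5):dx=-7,dy=-2->C
  (2,6):dx=+1,dy=-3->D; (3,4):dx=+4,dy=-8->D; (3,5):dx=-1,dy=-5->C; (3,6):dx=+7,dy=-6->D
  (4,5):dx=-5,dy=+3->D; (4,6):dx=+3,dy=+2->C; (5,6):dx=+8,dy=-1->D
Step 2: C = 6, D = 9, total pairs = 15.
Step 3: tau = (C - D)/(n(n-1)/2) = (6 - 9)/15 = -0.200000.
Step 4: Exact two-sided p-value (enumerate n! = 720 permutations of y under H0): p = 0.719444.
Step 5: alpha = 0.05. fail to reject H0.

tau_b = -0.2000 (C=6, D=9), p = 0.719444, fail to reject H0.


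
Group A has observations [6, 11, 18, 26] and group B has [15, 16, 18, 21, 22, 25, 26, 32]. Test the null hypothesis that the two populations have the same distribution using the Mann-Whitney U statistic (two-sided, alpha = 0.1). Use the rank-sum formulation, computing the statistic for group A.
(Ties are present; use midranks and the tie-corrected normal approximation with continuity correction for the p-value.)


Step 1: Combine and sort all 12 observations; assign midranks.
sorted (value, group): (6,X), (11,X), (15,Y), (16,Y), (18,X), (18,Y), (21,Y), (22,Y), (25,Y), (26,X), (26,Y), (32,Y)
ranks: 6->1, 11->2, 15->3, 16->4, 18->5.5, 18->5.5, 21->7, 22->8, 25->9, 26->10.5, 26->10.5, 32->12
Step 2: Rank sum for X: R1 = 1 + 2 + 5.5 + 10.5 = 19.
Step 3: U_X = R1 - n1(n1+1)/2 = 19 - 4*5/2 = 19 - 10 = 9.
       U_Y = n1*n2 - U_X = 32 - 9 = 23.
Step 4: Ties are present, so use the tie-corrected normal approximation (with continuity correction) for the p-value.
Step 5: p-value = 0.267926; compare to alpha = 0.1. fail to reject H0.

U_X = 9, p = 0.267926, fail to reject H0 at alpha = 0.1.


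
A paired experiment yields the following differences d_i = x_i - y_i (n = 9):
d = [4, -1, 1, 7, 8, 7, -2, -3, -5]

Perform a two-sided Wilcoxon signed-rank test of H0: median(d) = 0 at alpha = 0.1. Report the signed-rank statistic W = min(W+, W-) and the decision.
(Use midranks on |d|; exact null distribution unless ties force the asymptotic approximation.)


Step 1: Drop any zero differences (none here) and take |d_i|.
|d| = [4, 1, 1, 7, 8, 7, 2, 3, 5]
Step 2: Midrank |d_i| (ties get averaged ranks).
ranks: |4|->5, |1|->1.5, |1|->1.5, |7|->7.5, |8|->9, |7|->7.5, |2|->3, |3|->4, |5|->6
Step 3: Attach original signs; sum ranks with positive sign and with negative sign.
W+ = 5 + 1.5 + 7.5 + 9 + 7.5 = 30.5
W- = 1.5 + 3 + 4 + 6 = 14.5
(Check: W+ + W- = 45 should equal n(n+1)/2 = 45.)
Step 4: Test statistic W = min(W+, W-) = 14.5.
Step 5: Ties in |d|, so use the tie-corrected normal approximation.
        E[W] = n(n+1)/4 = 9*10/4 = 22.5.
        Tie groups: |d|=1 (t=2), |d|=7 (t=2); sum(t^3 - t) = 12.
        Var[W] = n(n+1)(2n+1)/24 - sum(t^3-t)/48 = 1710/24 - 12/48 = 71.
        z = (W - E[W]) / sqrt(Var[W]) = (14.5 - 22.5) / 8.4261 = -0.9494.
        Two-sided p = 2*Phi(z) = 0.342404.
Step 6: alpha = 0.1. fail to reject H0.

W+ = 30.5, W- = 14.5, W = min = 14.5, p = 0.342404, fail to reject H0.


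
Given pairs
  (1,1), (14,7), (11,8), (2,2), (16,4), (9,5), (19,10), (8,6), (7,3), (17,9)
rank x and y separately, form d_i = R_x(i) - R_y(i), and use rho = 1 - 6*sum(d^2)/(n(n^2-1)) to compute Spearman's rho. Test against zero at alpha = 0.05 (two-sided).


Step 1: Rank x and y separately (midranks; no ties here).
rank(x): 1->1, 14->7, 11->6, 2->2, 16->8, 9->5, 19->10, 8->4, 7->3, 17->9
rank(y): 1->1, 7->7, 8->8, 2->2, 4->4, 5->5, 10->10, 6->6, 3->3, 9->9
Step 2: d_i = R_x(i) - R_y(i); compute d_i^2.
  (1-1)^2=0, (7-7)^2=0, (6-8)^2=4, (2-2)^2=0, (8-4)^2=16, (5-5)^2=0, (10-10)^2=0, (4-6)^2=4, (3-3)^2=0, (9-9)^2=0
sum(d^2) = 24.
Step 3: rho = 1 - 6*24 / (10*(10^2 - 1)) = 1 - 144/990 = 0.854545.
Step 4: Under H0, t = rho * sqrt((n-2)/(1-rho^2)) = 4.6537 ~ t(8).
Step 5: Two-sided p-value from the t-distribution with 8 df = 0.001637.
Step 6: alpha = 0.05. reject H0.

rho = 0.8545, p = 0.001637, reject H0 at alpha = 0.05.


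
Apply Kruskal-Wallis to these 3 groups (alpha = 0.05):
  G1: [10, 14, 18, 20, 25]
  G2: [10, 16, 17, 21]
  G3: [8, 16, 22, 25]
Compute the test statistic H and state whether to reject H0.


Step 1: Combine all N = 13 observations and assign midranks.
sorted (value, group, rank): (8,G3,1), (10,G1,2.5), (10,G2,2.5), (14,G1,4), (16,G2,5.5), (16,G3,5.5), (17,G2,7), (18,G1,8), (20,G1,9), (21,G2,10), (22,G3,11), (25,G1,12.5), (25,G3,12.5)
Step 2: Sum ranks within each group.
R_1 = 36 (n_1 = 5)
R_2 = 25 (n_2 = 4)
R_3 = 30 (n_3 = 4)
Step 3: H = 12/(N(N+1)) * sum(R_i^2/n_i) - 3(N+1)
     = 12/(13*14) * (36^2/5 + 25^2/4 + 30^2/4) - 3*14
     = 0.065934 * 640.45 - 42
     = 0.227473.
Step 4: Ties present; correction factor C = 1 - 18/(13^3 - 13) = 0.991758. Corrected H = 0.227473 / 0.991758 = 0.229363.
Step 5: Under H0, H ~ chi^2(2); p-value = 0.891650.
Step 6: alpha = 0.05. fail to reject H0.

H = 0.2294, df = 2, p = 0.891650, fail to reject H0.


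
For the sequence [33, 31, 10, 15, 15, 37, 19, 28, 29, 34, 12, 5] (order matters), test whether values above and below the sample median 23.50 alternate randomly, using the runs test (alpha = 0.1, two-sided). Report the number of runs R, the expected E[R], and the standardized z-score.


Step 1: Compute median = 23.50; label A = above, B = below.
Labels in order: AABBBABAAABB  (n_A = 6, n_B = 6)
Step 2: Count runs R = 6.
Step 3: Under H0 (random ordering), E[R] = 2*n_A*n_B/(n_A+n_B) + 1 = 2*6*6/12 + 1 = 7.0000.
        Var[R] = 2*n_A*n_B*(2*n_A*n_B - n_A - n_B) / ((n_A+n_B)^2 * (n_A+n_B-1)) = 4320/1584 = 2.7273.
        SD[R] = 1.6514.
Step 4: Continuity-corrected z = (R + 0.5 - E[R]) / SD[R] = (6 + 0.5 - 7.0000) / 1.6514 = -0.3028.
Step 5: Two-sided p-value via normal approximation = 2*(1 - Phi(|z|)) = 0.762069.
Step 6: alpha = 0.1. fail to reject H0.

R = 6, z = -0.3028, p = 0.762069, fail to reject H0.


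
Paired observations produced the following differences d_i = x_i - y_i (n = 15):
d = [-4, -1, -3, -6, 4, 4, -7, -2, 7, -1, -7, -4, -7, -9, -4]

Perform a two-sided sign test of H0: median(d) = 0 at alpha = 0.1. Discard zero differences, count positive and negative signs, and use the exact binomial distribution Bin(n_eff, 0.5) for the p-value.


Step 1: Discard zero differences. Original n = 15; n_eff = number of nonzero differences = 15.
Nonzero differences (with sign): -4, -1, -3, -6, +4, +4, -7, -2, +7, -1, -7, -4, -7, -9, -4
Step 2: Count signs: positive = 3, negative = 12.
Step 3: Under H0: P(positive) = 0.5, so the number of positives S ~ Bin(15, 0.5).
Step 4: Two-sided exact p-value = sum of Bin(15,0.5) probabilities at or below the observed probability = 0.035156.
Step 5: alpha = 0.1. reject H0.

n_eff = 15, pos = 3, neg = 12, p = 0.035156, reject H0.


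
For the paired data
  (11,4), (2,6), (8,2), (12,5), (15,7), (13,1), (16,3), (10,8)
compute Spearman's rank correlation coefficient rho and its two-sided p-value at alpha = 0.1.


Step 1: Rank x and y separately (midranks; no ties here).
rank(x): 11->4, 2->1, 8->2, 12->5, 15->7, 13->6, 16->8, 10->3
rank(y): 4->4, 6->6, 2->2, 5->5, 7->7, 1->1, 3->3, 8->8
Step 2: d_i = R_x(i) - R_y(i); compute d_i^2.
  (4-4)^2=0, (1-6)^2=25, (2-2)^2=0, (5-5)^2=0, (7-7)^2=0, (6-1)^2=25, (8-3)^2=25, (3-8)^2=25
sum(d^2) = 100.
Step 3: rho = 1 - 6*100 / (8*(8^2 - 1)) = 1 - 600/504 = -0.190476.
Step 4: Under H0, t = rho * sqrt((n-2)/(1-rho^2)) = -0.4753 ~ t(6).
Step 5: Two-sided p-value from the t-distribution with 6 df = 0.651401.
Step 6: alpha = 0.1. fail to reject H0.

rho = -0.1905, p = 0.651401, fail to reject H0 at alpha = 0.1.


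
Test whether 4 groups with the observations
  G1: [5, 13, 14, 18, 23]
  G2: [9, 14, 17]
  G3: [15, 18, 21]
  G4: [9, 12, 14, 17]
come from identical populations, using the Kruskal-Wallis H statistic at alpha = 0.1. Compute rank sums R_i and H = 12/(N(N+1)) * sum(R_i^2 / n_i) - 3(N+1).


Step 1: Combine all N = 15 observations and assign midranks.
sorted (value, group, rank): (5,G1,1), (9,G2,2.5), (9,G4,2.5), (12,G4,4), (13,G1,5), (14,G1,7), (14,G2,7), (14,G4,7), (15,G3,9), (17,G2,10.5), (17,G4,10.5), (18,G1,12.5), (18,G3,12.5), (21,G3,14), (23,G1,15)
Step 2: Sum ranks within each group.
R_1 = 40.5 (n_1 = 5)
R_2 = 20 (n_2 = 3)
R_3 = 35.5 (n_3 = 3)
R_4 = 24 (n_4 = 4)
Step 3: H = 12/(N(N+1)) * sum(R_i^2/n_i) - 3(N+1)
     = 12/(15*16) * (40.5^2/5 + 20^2/3 + 35.5^2/3 + 24^2/4) - 3*16
     = 0.050000 * 1025.47 - 48
     = 3.273333.
Step 4: Ties present; correction factor C = 1 - 42/(15^3 - 15) = 0.987500. Corrected H = 3.273333 / 0.987500 = 3.314768.
Step 5: Under H0, H ~ chi^2(3); p-value = 0.345593.
Step 6: alpha = 0.1. fail to reject H0.

H = 3.3148, df = 3, p = 0.345593, fail to reject H0.


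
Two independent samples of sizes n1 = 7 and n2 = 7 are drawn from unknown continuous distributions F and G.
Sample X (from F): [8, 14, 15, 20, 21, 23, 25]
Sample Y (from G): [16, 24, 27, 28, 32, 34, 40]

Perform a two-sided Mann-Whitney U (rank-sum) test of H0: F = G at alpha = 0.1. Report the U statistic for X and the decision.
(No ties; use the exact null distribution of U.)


Step 1: Combine and sort all 14 observations; assign midranks.
sorted (value, group): (8,X), (14,X), (15,X), (16,Y), (20,X), (21,X), (23,X), (24,Y), (25,X), (27,Y), (28,Y), (32,Y), (34,Y), (40,Y)
ranks: 8->1, 14->2, 15->3, 16->4, 20->5, 21->6, 23->7, 24->8, 25->9, 27->10, 28->11, 32->12, 34->13, 40->14
Step 2: Rank sum for X: R1 = 1 + 2 + 3 + 5 + 6 + 7 + 9 = 33.
Step 3: U_X = R1 - n1(n1+1)/2 = 33 - 7*8/2 = 33 - 28 = 5.
       U_Y = n1*n2 - U_X = 49 - 5 = 44.
Step 4: No ties, so the exact null distribution of U (based on enumerating the C(14,7) = 3432 equally likely rank assignments) gives the two-sided p-value.
Step 5: p-value = 0.011072; compare to alpha = 0.1. reject H0.

U_X = 5, p = 0.011072, reject H0 at alpha = 0.1.


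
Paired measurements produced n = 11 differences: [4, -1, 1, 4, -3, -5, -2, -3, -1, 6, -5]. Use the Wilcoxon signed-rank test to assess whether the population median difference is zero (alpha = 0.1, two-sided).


Step 1: Drop any zero differences (none here) and take |d_i|.
|d| = [4, 1, 1, 4, 3, 5, 2, 3, 1, 6, 5]
Step 2: Midrank |d_i| (ties get averaged ranks).
ranks: |4|->7.5, |1|->2, |1|->2, |4|->7.5, |3|->5.5, |5|->9.5, |2|->4, |3|->5.5, |1|->2, |6|->11, |5|->9.5
Step 3: Attach original signs; sum ranks with positive sign and with negative sign.
W+ = 7.5 + 2 + 7.5 + 11 = 28
W- = 2 + 5.5 + 9.5 + 4 + 5.5 + 2 + 9.5 = 38
(Check: W+ + W- = 66 should equal n(n+1)/2 = 66.)
Step 4: Test statistic W = min(W+, W-) = 28.
Step 5: Ties in |d|, so use the tie-corrected normal approximation.
        E[W] = n(n+1)/4 = 11*12/4 = 33.
        Tie groups: |d|=1 (t=3), |d|=3 (t=2), |d|=4 (t=2), |d|=5 (t=2); sum(t^3 - t) = 42.
        Var[W] = n(n+1)(2n+1)/24 - sum(t^3-t)/48 = 3036/24 - 42/48 = 125.625.
        z = (W - E[W]) / sqrt(Var[W]) = (28 - 33) / 11.2083 = -0.4461.
        Two-sided p = 2*Phi(z) = 0.655525.
Step 6: alpha = 0.1. fail to reject H0.

W+ = 28, W- = 38, W = min = 28, p = 0.655525, fail to reject H0.


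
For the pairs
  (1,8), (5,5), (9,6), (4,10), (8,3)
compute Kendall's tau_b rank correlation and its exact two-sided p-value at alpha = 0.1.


Step 1: Enumerate the 10 unordered pairs (i,j) with i<j and classify each by sign(x_j-x_i) * sign(y_j-y_i).
  (1,2):dx=+4,dy=-3->D; (1,3):dx=+8,dy=-2->D; (1,4):dx=+3,dy=+2->C; (1,5):dx=+7,dy=-5->D
  (2,3):dx=+4,dy=+1->C; (2,4):dx=-1,dy=+5->D; (2,5):dx=+3,dy=-2->D; (3,4):dx=-5,dy=+4->D
  (3,5):dx=-1,dy=-3->C; (4,5):dx=+4,dy=-7->D
Step 2: C = 3, D = 7, total pairs = 10.
Step 3: tau = (C - D)/(n(n-1)/2) = (3 - 7)/10 = -0.400000.
Step 4: Exact two-sided p-value (enumerate n! = 120 permutations of y under H0): p = 0.483333.
Step 5: alpha = 0.1. fail to reject H0.

tau_b = -0.4000 (C=3, D=7), p = 0.483333, fail to reject H0.


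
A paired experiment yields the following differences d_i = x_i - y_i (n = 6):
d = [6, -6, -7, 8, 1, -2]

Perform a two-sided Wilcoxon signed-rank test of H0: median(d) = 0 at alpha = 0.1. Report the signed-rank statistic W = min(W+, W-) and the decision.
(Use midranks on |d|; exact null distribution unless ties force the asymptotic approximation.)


Step 1: Drop any zero differences (none here) and take |d_i|.
|d| = [6, 6, 7, 8, 1, 2]
Step 2: Midrank |d_i| (ties get averaged ranks).
ranks: |6|->3.5, |6|->3.5, |7|->5, |8|->6, |1|->1, |2|->2
Step 3: Attach original signs; sum ranks with positive sign and with negative sign.
W+ = 3.5 + 6 + 1 = 10.5
W- = 3.5 + 5 + 2 = 10.5
(Check: W+ + W- = 21 should equal n(n+1)/2 = 21.)
Step 4: Test statistic W = min(W+, W-) = 10.5.
Step 5: Ties in |d|, so use the tie-corrected normal approximation.
        E[W] = n(n+1)/4 = 6*7/4 = 10.5.
        Tie groups: |d|=6 (t=2); sum(t^3 - t) = 6.
        Var[W] = n(n+1)(2n+1)/24 - sum(t^3-t)/48 = 546/24 - 6/48 = 22.625.
        z = (W - E[W]) / sqrt(Var[W]) = (10.5 - 10.5) / 4.7566 = 0.0000.
        Two-sided p = 2*Phi(z) = 1.000000.
Step 6: alpha = 0.1. fail to reject H0.

W+ = 10.5, W- = 10.5, W = min = 10.5, p = 1.000000, fail to reject H0.


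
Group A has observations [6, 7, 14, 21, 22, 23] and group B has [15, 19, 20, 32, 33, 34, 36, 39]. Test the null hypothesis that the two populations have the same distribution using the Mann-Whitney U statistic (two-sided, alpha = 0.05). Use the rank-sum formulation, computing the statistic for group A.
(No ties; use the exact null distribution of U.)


Step 1: Combine and sort all 14 observations; assign midranks.
sorted (value, group): (6,X), (7,X), (14,X), (15,Y), (19,Y), (20,Y), (21,X), (22,X), (23,X), (32,Y), (33,Y), (34,Y), (36,Y), (39,Y)
ranks: 6->1, 7->2, 14->3, 15->4, 19->5, 20->6, 21->7, 22->8, 23->9, 32->10, 33->11, 34->12, 36->13, 39->14
Step 2: Rank sum for X: R1 = 1 + 2 + 3 + 7 + 8 + 9 = 30.
Step 3: U_X = R1 - n1(n1+1)/2 = 30 - 6*7/2 = 30 - 21 = 9.
       U_Y = n1*n2 - U_X = 48 - 9 = 39.
Step 4: No ties, so the exact null distribution of U (based on enumerating the C(14,6) = 3003 equally likely rank assignments) gives the two-sided p-value.
Step 5: p-value = 0.059274; compare to alpha = 0.05. fail to reject H0.

U_X = 9, p = 0.059274, fail to reject H0 at alpha = 0.05.


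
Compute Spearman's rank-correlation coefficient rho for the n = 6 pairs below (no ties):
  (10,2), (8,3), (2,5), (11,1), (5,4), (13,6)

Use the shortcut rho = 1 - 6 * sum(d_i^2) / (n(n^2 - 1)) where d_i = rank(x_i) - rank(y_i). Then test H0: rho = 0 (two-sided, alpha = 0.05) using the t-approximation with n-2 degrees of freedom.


Step 1: Rank x and y separately (midranks; no ties here).
rank(x): 10->4, 8->3, 2->1, 11->5, 5->2, 13->6
rank(y): 2->2, 3->3, 5->5, 1->1, 4->4, 6->6
Step 2: d_i = R_x(i) - R_y(i); compute d_i^2.
  (4-2)^2=4, (3-3)^2=0, (1-5)^2=16, (5-1)^2=16, (2-4)^2=4, (6-6)^2=0
sum(d^2) = 40.
Step 3: rho = 1 - 6*40 / (6*(6^2 - 1)) = 1 - 240/210 = -0.142857.
Step 4: Under H0, t = rho * sqrt((n-2)/(1-rho^2)) = -0.2887 ~ t(4).
Step 5: Two-sided p-value from the t-distribution with 4 df = 0.787172.
Step 6: alpha = 0.05. fail to reject H0.

rho = -0.1429, p = 0.787172, fail to reject H0 at alpha = 0.05.


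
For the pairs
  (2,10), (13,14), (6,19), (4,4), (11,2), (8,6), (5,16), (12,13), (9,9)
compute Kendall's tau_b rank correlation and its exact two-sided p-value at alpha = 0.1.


Step 1: Enumerate the 36 unordered pairs (i,j) with i<j and classify each by sign(x_j-x_i) * sign(y_j-y_i).
  (1,2):dx=+11,dy=+4->C; (1,3):dx=+4,dy=+9->C; (1,4):dx=+2,dy=-6->D; (1,5):dx=+9,dy=-8->D
  (1,6):dx=+6,dy=-4->D; (1,7):dx=+3,dy=+6->C; (1,8):dx=+10,dy=+3->C; (1,9):dx=+7,dy=-1->D
  (2,3):dx=-7,dy=+5->D; (2,4):dx=-9,dy=-10->C; (2,5):dx=-2,dy=-12->C; (2,6):dx=-5,dy=-8->C
  (2,7):dx=-8,dy=+2->D; (2,8):dx=-1,dy=-1->C; (2,9):dx=-4,dy=-5->C; (3,4):dx=-2,dy=-15->C
  (3,5):dx=+5,dy=-17->D; (3,6):dx=+2,dy=-13->D; (3,7):dx=-1,dy=-3->C; (3,8):dx=+6,dy=-6->D
  (3,9):dx=+3,dy=-10->D; (4,5):dx=+7,dy=-2->D; (4,6):dx=+4,dy=+2->C; (4,7):dx=+1,dy=+12->C
  (4,8):dx=+8,dy=+9->C; (4,9):dx=+5,dy=+5->C; (5,6):dx=-3,dy=+4->D; (5,7):dx=-6,dy=+14->D
  (5,8):dx=+1,dy=+11->C; (5,9):dx=-2,dy=+7->D; (6,7):dx=-3,dy=+10->D; (6,8):dx=+4,dy=+7->C
  (6,9):dx=+1,dy=+3->C; (7,8):dx=+7,dy=-3->D; (7,9):dx=+4,dy=-7->D; (8,9):dx=-3,dy=-4->C
Step 2: C = 19, D = 17, total pairs = 36.
Step 3: tau = (C - D)/(n(n-1)/2) = (19 - 17)/36 = 0.055556.
Step 4: Exact two-sided p-value (enumerate n! = 362880 permutations of y under H0): p = 0.919455.
Step 5: alpha = 0.1. fail to reject H0.

tau_b = 0.0556 (C=19, D=17), p = 0.919455, fail to reject H0.


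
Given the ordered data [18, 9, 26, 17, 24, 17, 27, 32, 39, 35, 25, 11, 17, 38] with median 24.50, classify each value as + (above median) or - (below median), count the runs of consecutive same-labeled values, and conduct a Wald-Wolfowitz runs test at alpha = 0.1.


Step 1: Compute median = 24.50; label A = above, B = below.
Labels in order: BBABBBAAAAABBA  (n_A = 7, n_B = 7)
Step 2: Count runs R = 6.
Step 3: Under H0 (random ordering), E[R] = 2*n_A*n_B/(n_A+n_B) + 1 = 2*7*7/14 + 1 = 8.0000.
        Var[R] = 2*n_A*n_B*(2*n_A*n_B - n_A - n_B) / ((n_A+n_B)^2 * (n_A+n_B-1)) = 8232/2548 = 3.2308.
        SD[R] = 1.7974.
Step 4: Continuity-corrected z = (R + 0.5 - E[R]) / SD[R] = (6 + 0.5 - 8.0000) / 1.7974 = -0.8345.
Step 5: Two-sided p-value via normal approximation = 2*(1 - Phi(|z|)) = 0.403986.
Step 6: alpha = 0.1. fail to reject H0.

R = 6, z = -0.8345, p = 0.403986, fail to reject H0.


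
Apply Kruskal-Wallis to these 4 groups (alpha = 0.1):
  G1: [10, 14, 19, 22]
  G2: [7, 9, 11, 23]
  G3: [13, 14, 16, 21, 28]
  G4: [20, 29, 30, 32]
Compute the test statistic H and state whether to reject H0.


Step 1: Combine all N = 17 observations and assign midranks.
sorted (value, group, rank): (7,G2,1), (9,G2,2), (10,G1,3), (11,G2,4), (13,G3,5), (14,G1,6.5), (14,G3,6.5), (16,G3,8), (19,G1,9), (20,G4,10), (21,G3,11), (22,G1,12), (23,G2,13), (28,G3,14), (29,G4,15), (30,G4,16), (32,G4,17)
Step 2: Sum ranks within each group.
R_1 = 30.5 (n_1 = 4)
R_2 = 20 (n_2 = 4)
R_3 = 44.5 (n_3 = 5)
R_4 = 58 (n_4 = 4)
Step 3: H = 12/(N(N+1)) * sum(R_i^2/n_i) - 3(N+1)
     = 12/(17*18) * (30.5^2/4 + 20^2/4 + 44.5^2/5 + 58^2/4) - 3*18
     = 0.039216 * 1569.61 - 54
     = 7.553431.
Step 4: Ties present; correction factor C = 1 - 6/(17^3 - 17) = 0.998775. Corrected H = 7.553431 / 0.998775 = 7.562699.
Step 5: Under H0, H ~ chi^2(3); p-value = 0.055969.
Step 6: alpha = 0.1. reject H0.

H = 7.5627, df = 3, p = 0.055969, reject H0.


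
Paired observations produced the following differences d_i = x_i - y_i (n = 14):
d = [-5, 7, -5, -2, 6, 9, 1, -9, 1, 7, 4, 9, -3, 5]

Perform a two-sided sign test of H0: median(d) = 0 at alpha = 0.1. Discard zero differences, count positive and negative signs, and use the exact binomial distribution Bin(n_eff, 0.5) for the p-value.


Step 1: Discard zero differences. Original n = 14; n_eff = number of nonzero differences = 14.
Nonzero differences (with sign): -5, +7, -5, -2, +6, +9, +1, -9, +1, +7, +4, +9, -3, +5
Step 2: Count signs: positive = 9, negative = 5.
Step 3: Under H0: P(positive) = 0.5, so the number of positives S ~ Bin(14, 0.5).
Step 4: Two-sided exact p-value = sum of Bin(14,0.5) probabilities at or below the observed probability = 0.423950.
Step 5: alpha = 0.1. fail to reject H0.

n_eff = 14, pos = 9, neg = 5, p = 0.423950, fail to reject H0.


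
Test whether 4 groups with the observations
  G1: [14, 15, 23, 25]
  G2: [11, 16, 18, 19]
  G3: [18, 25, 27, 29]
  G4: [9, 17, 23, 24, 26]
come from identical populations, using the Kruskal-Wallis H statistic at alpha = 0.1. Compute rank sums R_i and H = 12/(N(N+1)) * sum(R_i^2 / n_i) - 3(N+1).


Step 1: Combine all N = 17 observations and assign midranks.
sorted (value, group, rank): (9,G4,1), (11,G2,2), (14,G1,3), (15,G1,4), (16,G2,5), (17,G4,6), (18,G2,7.5), (18,G3,7.5), (19,G2,9), (23,G1,10.5), (23,G4,10.5), (24,G4,12), (25,G1,13.5), (25,G3,13.5), (26,G4,15), (27,G3,16), (29,G3,17)
Step 2: Sum ranks within each group.
R_1 = 31 (n_1 = 4)
R_2 = 23.5 (n_2 = 4)
R_3 = 54 (n_3 = 4)
R_4 = 44.5 (n_4 = 5)
Step 3: H = 12/(N(N+1)) * sum(R_i^2/n_i) - 3(N+1)
     = 12/(17*18) * (31^2/4 + 23.5^2/4 + 54^2/4 + 44.5^2/5) - 3*18
     = 0.039216 * 1503.36 - 54
     = 4.955392.
Step 4: Ties present; correction factor C = 1 - 18/(17^3 - 17) = 0.996324. Corrected H = 4.955392 / 0.996324 = 4.973678.
Step 5: Under H0, H ~ chi^2(3); p-value = 0.173735.
Step 6: alpha = 0.1. fail to reject H0.

H = 4.9737, df = 3, p = 0.173735, fail to reject H0.


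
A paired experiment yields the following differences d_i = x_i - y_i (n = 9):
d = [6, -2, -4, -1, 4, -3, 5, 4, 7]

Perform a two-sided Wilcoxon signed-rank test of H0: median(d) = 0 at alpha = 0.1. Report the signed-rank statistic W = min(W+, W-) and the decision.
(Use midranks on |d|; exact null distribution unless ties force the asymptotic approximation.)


Step 1: Drop any zero differences (none here) and take |d_i|.
|d| = [6, 2, 4, 1, 4, 3, 5, 4, 7]
Step 2: Midrank |d_i| (ties get averaged ranks).
ranks: |6|->8, |2|->2, |4|->5, |1|->1, |4|->5, |3|->3, |5|->7, |4|->5, |7|->9
Step 3: Attach original signs; sum ranks with positive sign and with negative sign.
W+ = 8 + 5 + 7 + 5 + 9 = 34
W- = 2 + 5 + 1 + 3 = 11
(Check: W+ + W- = 45 should equal n(n+1)/2 = 45.)
Step 4: Test statistic W = min(W+, W-) = 11.
Step 5: Ties in |d|, so use the tie-corrected normal approximation.
        E[W] = n(n+1)/4 = 9*10/4 = 22.5.
        Tie groups: |d|=4 (t=3); sum(t^3 - t) = 24.
        Var[W] = n(n+1)(2n+1)/24 - sum(t^3-t)/48 = 1710/24 - 24/48 = 70.75.
        z = (W - E[W]) / sqrt(Var[W]) = (11 - 22.5) / 8.4113 = -1.3672.
        Two-sided p = 2*Phi(z) = 0.171560.
Step 6: alpha = 0.1. fail to reject H0.

W+ = 34, W- = 11, W = min = 11, p = 0.171560, fail to reject H0.


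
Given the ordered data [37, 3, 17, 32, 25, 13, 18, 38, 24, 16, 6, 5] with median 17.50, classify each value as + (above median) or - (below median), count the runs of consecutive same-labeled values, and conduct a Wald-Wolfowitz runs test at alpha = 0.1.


Step 1: Compute median = 17.50; label A = above, B = below.
Labels in order: ABBAABAAABBB  (n_A = 6, n_B = 6)
Step 2: Count runs R = 6.
Step 3: Under H0 (random ordering), E[R] = 2*n_A*n_B/(n_A+n_B) + 1 = 2*6*6/12 + 1 = 7.0000.
        Var[R] = 2*n_A*n_B*(2*n_A*n_B - n_A - n_B) / ((n_A+n_B)^2 * (n_A+n_B-1)) = 4320/1584 = 2.7273.
        SD[R] = 1.6514.
Step 4: Continuity-corrected z = (R + 0.5 - E[R]) / SD[R] = (6 + 0.5 - 7.0000) / 1.6514 = -0.3028.
Step 5: Two-sided p-value via normal approximation = 2*(1 - Phi(|z|)) = 0.762069.
Step 6: alpha = 0.1. fail to reject H0.

R = 6, z = -0.3028, p = 0.762069, fail to reject H0.


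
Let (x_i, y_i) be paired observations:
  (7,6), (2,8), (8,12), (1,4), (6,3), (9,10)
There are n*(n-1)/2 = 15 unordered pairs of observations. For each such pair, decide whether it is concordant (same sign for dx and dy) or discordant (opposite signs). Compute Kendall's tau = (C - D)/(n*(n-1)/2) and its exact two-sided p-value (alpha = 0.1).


Step 1: Enumerate the 15 unordered pairs (i,j) with i<j and classify each by sign(x_j-x_i) * sign(y_j-y_i).
  (1,2):dx=-5,dy=+2->D; (1,3):dx=+1,dy=+6->C; (1,4):dx=-6,dy=-2->C; (1,5):dx=-1,dy=-3->C
  (1,6):dx=+2,dy=+4->C; (2,3):dx=+6,dy=+4->C; (2,4):dx=-1,dy=-4->C; (2,5):dx=+4,dy=-5->D
  (2,6):dx=+7,dy=+2->C; (3,4):dx=-7,dy=-8->C; (3,5):dx=-2,dy=-9->C; (3,6):dx=+1,dy=-2->D
  (4,5):dx=+5,dy=-1->D; (4,6):dx=+8,dy=+6->C; (5,6):dx=+3,dy=+7->C
Step 2: C = 11, D = 4, total pairs = 15.
Step 3: tau = (C - D)/(n(n-1)/2) = (11 - 4)/15 = 0.466667.
Step 4: Exact two-sided p-value (enumerate n! = 720 permutations of y under H0): p = 0.272222.
Step 5: alpha = 0.1. fail to reject H0.

tau_b = 0.4667 (C=11, D=4), p = 0.272222, fail to reject H0.


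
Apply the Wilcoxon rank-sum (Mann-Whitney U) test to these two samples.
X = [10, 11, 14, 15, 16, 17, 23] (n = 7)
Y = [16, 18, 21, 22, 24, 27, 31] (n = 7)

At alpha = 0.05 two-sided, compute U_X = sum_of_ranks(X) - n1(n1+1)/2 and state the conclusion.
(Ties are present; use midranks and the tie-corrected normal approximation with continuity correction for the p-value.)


Step 1: Combine and sort all 14 observations; assign midranks.
sorted (value, group): (10,X), (11,X), (14,X), (15,X), (16,X), (16,Y), (17,X), (18,Y), (21,Y), (22,Y), (23,X), (24,Y), (27,Y), (31,Y)
ranks: 10->1, 11->2, 14->3, 15->4, 16->5.5, 16->5.5, 17->7, 18->8, 21->9, 22->10, 23->11, 24->12, 27->13, 31->14
Step 2: Rank sum for X: R1 = 1 + 2 + 3 + 4 + 5.5 + 7 + 11 = 33.5.
Step 3: U_X = R1 - n1(n1+1)/2 = 33.5 - 7*8/2 = 33.5 - 28 = 5.5.
       U_Y = n1*n2 - U_X = 49 - 5.5 = 43.5.
Step 4: Ties are present, so use the tie-corrected normal approximation (with continuity correction) for the p-value.
Step 5: p-value = 0.017960; compare to alpha = 0.05. reject H0.

U_X = 5.5, p = 0.017960, reject H0 at alpha = 0.05.


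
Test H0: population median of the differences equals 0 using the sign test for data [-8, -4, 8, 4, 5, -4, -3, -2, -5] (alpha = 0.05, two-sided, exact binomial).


Step 1: Discard zero differences. Original n = 9; n_eff = number of nonzero differences = 9.
Nonzero differences (with sign): -8, -4, +8, +4, +5, -4, -3, -2, -5
Step 2: Count signs: positive = 3, negative = 6.
Step 3: Under H0: P(positive) = 0.5, so the number of positives S ~ Bin(9, 0.5).
Step 4: Two-sided exact p-value = sum of Bin(9,0.5) probabilities at or below the observed probability = 0.507812.
Step 5: alpha = 0.05. fail to reject H0.

n_eff = 9, pos = 3, neg = 6, p = 0.507812, fail to reject H0.


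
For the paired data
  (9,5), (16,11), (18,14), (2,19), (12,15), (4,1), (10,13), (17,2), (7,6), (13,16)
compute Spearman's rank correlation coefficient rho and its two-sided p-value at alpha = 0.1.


Step 1: Rank x and y separately (midranks; no ties here).
rank(x): 9->4, 16->8, 18->10, 2->1, 12->6, 4->2, 10->5, 17->9, 7->3, 13->7
rank(y): 5->3, 11->5, 14->7, 19->10, 15->8, 1->1, 13->6, 2->2, 6->4, 16->9
Step 2: d_i = R_x(i) - R_y(i); compute d_i^2.
  (4-3)^2=1, (8-5)^2=9, (10-7)^2=9, (1-10)^2=81, (6-8)^2=4, (2-1)^2=1, (5-6)^2=1, (9-2)^2=49, (3-4)^2=1, (7-9)^2=4
sum(d^2) = 160.
Step 3: rho = 1 - 6*160 / (10*(10^2 - 1)) = 1 - 960/990 = 0.030303.
Step 4: Under H0, t = rho * sqrt((n-2)/(1-rho^2)) = 0.0857 ~ t(8).
Step 5: Two-sided p-value from the t-distribution with 8 df = 0.933773.
Step 6: alpha = 0.1. fail to reject H0.

rho = 0.0303, p = 0.933773, fail to reject H0 at alpha = 0.1.


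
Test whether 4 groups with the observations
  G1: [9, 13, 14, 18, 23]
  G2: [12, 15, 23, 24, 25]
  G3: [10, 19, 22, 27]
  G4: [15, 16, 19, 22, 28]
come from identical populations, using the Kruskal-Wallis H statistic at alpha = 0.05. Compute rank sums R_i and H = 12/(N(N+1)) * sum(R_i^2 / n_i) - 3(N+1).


Step 1: Combine all N = 19 observations and assign midranks.
sorted (value, group, rank): (9,G1,1), (10,G3,2), (12,G2,3), (13,G1,4), (14,G1,5), (15,G2,6.5), (15,G4,6.5), (16,G4,8), (18,G1,9), (19,G3,10.5), (19,G4,10.5), (22,G3,12.5), (22,G4,12.5), (23,G1,14.5), (23,G2,14.5), (24,G2,16), (25,G2,17), (27,G3,18), (28,G4,19)
Step 2: Sum ranks within each group.
R_1 = 33.5 (n_1 = 5)
R_2 = 57 (n_2 = 5)
R_3 = 43 (n_3 = 4)
R_4 = 56.5 (n_4 = 5)
Step 3: H = 12/(N(N+1)) * sum(R_i^2/n_i) - 3(N+1)
     = 12/(19*20) * (33.5^2/5 + 57^2/5 + 43^2/4 + 56.5^2/5) - 3*20
     = 0.031579 * 1974.95 - 60
     = 2.366842.
Step 4: Ties present; correction factor C = 1 - 24/(19^3 - 19) = 0.996491. Corrected H = 2.366842 / 0.996491 = 2.375176.
Step 5: Under H0, H ~ chi^2(3); p-value = 0.498272.
Step 6: alpha = 0.05. fail to reject H0.

H = 2.3752, df = 3, p = 0.498272, fail to reject H0.


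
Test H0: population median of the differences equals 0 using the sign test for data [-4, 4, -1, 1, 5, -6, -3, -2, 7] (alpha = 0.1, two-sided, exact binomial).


Step 1: Discard zero differences. Original n = 9; n_eff = number of nonzero differences = 9.
Nonzero differences (with sign): -4, +4, -1, +1, +5, -6, -3, -2, +7
Step 2: Count signs: positive = 4, negative = 5.
Step 3: Under H0: P(positive) = 0.5, so the number of positives S ~ Bin(9, 0.5).
Step 4: Two-sided exact p-value = sum of Bin(9,0.5) probabilities at or below the observed probability = 1.000000.
Step 5: alpha = 0.1. fail to reject H0.

n_eff = 9, pos = 4, neg = 5, p = 1.000000, fail to reject H0.


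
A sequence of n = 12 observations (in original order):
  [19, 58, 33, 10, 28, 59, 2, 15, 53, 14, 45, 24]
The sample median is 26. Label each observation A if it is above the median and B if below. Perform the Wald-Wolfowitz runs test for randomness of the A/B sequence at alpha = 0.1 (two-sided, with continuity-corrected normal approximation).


Step 1: Compute median = 26; label A = above, B = below.
Labels in order: BAABAABBABAB  (n_A = 6, n_B = 6)
Step 2: Count runs R = 9.
Step 3: Under H0 (random ordering), E[R] = 2*n_A*n_B/(n_A+n_B) + 1 = 2*6*6/12 + 1 = 7.0000.
        Var[R] = 2*n_A*n_B*(2*n_A*n_B - n_A - n_B) / ((n_A+n_B)^2 * (n_A+n_B-1)) = 4320/1584 = 2.7273.
        SD[R] = 1.6514.
Step 4: Continuity-corrected z = (R - 0.5 - E[R]) / SD[R] = (9 - 0.5 - 7.0000) / 1.6514 = 0.9083.
Step 5: Two-sided p-value via normal approximation = 2*(1 - Phi(|z|)) = 0.363722.
Step 6: alpha = 0.1. fail to reject H0.

R = 9, z = 0.9083, p = 0.363722, fail to reject H0.


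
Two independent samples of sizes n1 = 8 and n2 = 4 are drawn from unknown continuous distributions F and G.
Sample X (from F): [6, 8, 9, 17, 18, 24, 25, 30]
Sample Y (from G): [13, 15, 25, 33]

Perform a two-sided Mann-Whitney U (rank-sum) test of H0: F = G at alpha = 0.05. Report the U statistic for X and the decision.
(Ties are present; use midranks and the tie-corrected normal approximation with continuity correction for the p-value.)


Step 1: Combine and sort all 12 observations; assign midranks.
sorted (value, group): (6,X), (8,X), (9,X), (13,Y), (15,Y), (17,X), (18,X), (24,X), (25,X), (25,Y), (30,X), (33,Y)
ranks: 6->1, 8->2, 9->3, 13->4, 15->5, 17->6, 18->7, 24->8, 25->9.5, 25->9.5, 30->11, 33->12
Step 2: Rank sum for X: R1 = 1 + 2 + 3 + 6 + 7 + 8 + 9.5 + 11 = 47.5.
Step 3: U_X = R1 - n1(n1+1)/2 = 47.5 - 8*9/2 = 47.5 - 36 = 11.5.
       U_Y = n1*n2 - U_X = 32 - 11.5 = 20.5.
Step 4: Ties are present, so use the tie-corrected normal approximation (with continuity correction) for the p-value.
Step 5: p-value = 0.496152; compare to alpha = 0.05. fail to reject H0.

U_X = 11.5, p = 0.496152, fail to reject H0 at alpha = 0.05.


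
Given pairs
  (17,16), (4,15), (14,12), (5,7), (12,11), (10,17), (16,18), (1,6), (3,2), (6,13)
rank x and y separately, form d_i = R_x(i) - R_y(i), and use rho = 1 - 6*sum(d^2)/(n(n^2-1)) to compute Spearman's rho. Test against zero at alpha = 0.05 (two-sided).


Step 1: Rank x and y separately (midranks; no ties here).
rank(x): 17->10, 4->3, 14->8, 5->4, 12->7, 10->6, 16->9, 1->1, 3->2, 6->5
rank(y): 16->8, 15->7, 12->5, 7->3, 11->4, 17->9, 18->10, 6->2, 2->1, 13->6
Step 2: d_i = R_x(i) - R_y(i); compute d_i^2.
  (10-8)^2=4, (3-7)^2=16, (8-5)^2=9, (4-3)^2=1, (7-4)^2=9, (6-9)^2=9, (9-10)^2=1, (1-2)^2=1, (2-1)^2=1, (5-6)^2=1
sum(d^2) = 52.
Step 3: rho = 1 - 6*52 / (10*(10^2 - 1)) = 1 - 312/990 = 0.684848.
Step 4: Under H0, t = rho * sqrt((n-2)/(1-rho^2)) = 2.6583 ~ t(8).
Step 5: Two-sided p-value from the t-distribution with 8 df = 0.028883.
Step 6: alpha = 0.05. reject H0.

rho = 0.6848, p = 0.028883, reject H0 at alpha = 0.05.


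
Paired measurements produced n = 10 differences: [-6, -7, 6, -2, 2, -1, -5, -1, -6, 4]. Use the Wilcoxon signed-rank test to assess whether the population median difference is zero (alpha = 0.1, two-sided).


Step 1: Drop any zero differences (none here) and take |d_i|.
|d| = [6, 7, 6, 2, 2, 1, 5, 1, 6, 4]
Step 2: Midrank |d_i| (ties get averaged ranks).
ranks: |6|->8, |7|->10, |6|->8, |2|->3.5, |2|->3.5, |1|->1.5, |5|->6, |1|->1.5, |6|->8, |4|->5
Step 3: Attach original signs; sum ranks with positive sign and with negative sign.
W+ = 8 + 3.5 + 5 = 16.5
W- = 8 + 10 + 3.5 + 1.5 + 6 + 1.5 + 8 = 38.5
(Check: W+ + W- = 55 should equal n(n+1)/2 = 55.)
Step 4: Test statistic W = min(W+, W-) = 16.5.
Step 5: Ties in |d|, so use the tie-corrected normal approximation.
        E[W] = n(n+1)/4 = 10*11/4 = 27.5.
        Tie groups: |d|=1 (t=2), |d|=2 (t=2), |d|=6 (t=3); sum(t^3 - t) = 36.
        Var[W] = n(n+1)(2n+1)/24 - sum(t^3-t)/48 = 2310/24 - 36/48 = 95.5.
        z = (W - E[W]) / sqrt(Var[W]) = (16.5 - 27.5) / 9.7724 = -1.1256.
        Two-sided p = 2*Phi(z) = 0.260327.
Step 6: alpha = 0.1. fail to reject H0.

W+ = 16.5, W- = 38.5, W = min = 16.5, p = 0.260327, fail to reject H0.


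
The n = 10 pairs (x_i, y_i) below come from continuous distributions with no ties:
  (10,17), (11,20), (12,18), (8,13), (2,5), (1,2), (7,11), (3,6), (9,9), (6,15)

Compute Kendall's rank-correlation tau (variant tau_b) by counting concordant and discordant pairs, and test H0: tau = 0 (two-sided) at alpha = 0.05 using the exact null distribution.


Step 1: Enumerate the 45 unordered pairs (i,j) with i<j and classify each by sign(x_j-x_i) * sign(y_j-y_i).
  (1,2):dx=+1,dy=+3->C; (1,3):dx=+2,dy=+1->C; (1,4):dx=-2,dy=-4->C; (1,5):dx=-8,dy=-12->C
  (1,6):dx=-9,dy=-15->C; (1,7):dx=-3,dy=-6->C; (1,8):dx=-7,dy=-11->C; (1,9):dx=-1,dy=-8->C
  (1,10):dx=-4,dy=-2->C; (2,3):dx=+1,dy=-2->D; (2,4):dx=-3,dy=-7->C; (2,5):dx=-9,dy=-15->C
  (2,6):dx=-10,dy=-18->C; (2,7):dx=-4,dy=-9->C; (2,8):dx=-8,dy=-14->C; (2,9):dx=-2,dy=-11->C
  (2,10):dx=-5,dy=-5->C; (3,4):dx=-4,dy=-5->C; (3,5):dx=-10,dy=-13->C; (3,6):dx=-11,dy=-16->C
  (3,7):dx=-5,dy=-7->C; (3,8):dx=-9,dy=-12->C; (3,9):dx=-3,dy=-9->C; (3,10):dx=-6,dy=-3->C
  (4,5):dx=-6,dy=-8->C; (4,6):dx=-7,dy=-11->C; (4,7):dx=-1,dy=-2->C; (4,8):dx=-5,dy=-7->C
  (4,9):dx=+1,dy=-4->D; (4,10):dx=-2,dy=+2->D; (5,6):dx=-1,dy=-3->C; (5,7):dx=+5,dy=+6->C
  (5,8):dx=+1,dy=+1->C; (5,9):dx=+7,dy=+4->C; (5,10):dx=+4,dy=+10->C; (6,7):dx=+6,dy=+9->C
  (6,8):dx=+2,dy=+4->C; (6,9):dx=+8,dy=+7->C; (6,10):dx=+5,dy=+13->C; (7,8):dx=-4,dy=-5->C
  (7,9):dx=+2,dy=-2->D; (7,10):dx=-1,dy=+4->D; (8,9):dx=+6,dy=+3->C; (8,10):dx=+3,dy=+9->C
  (9,10):dx=-3,dy=+6->D
Step 2: C = 39, D = 6, total pairs = 45.
Step 3: tau = (C - D)/(n(n-1)/2) = (39 - 6)/45 = 0.733333.
Step 4: Exact two-sided p-value (enumerate n! = 3628800 permutations of y under H0): p = 0.002213.
Step 5: alpha = 0.05. reject H0.

tau_b = 0.7333 (C=39, D=6), p = 0.002213, reject H0.


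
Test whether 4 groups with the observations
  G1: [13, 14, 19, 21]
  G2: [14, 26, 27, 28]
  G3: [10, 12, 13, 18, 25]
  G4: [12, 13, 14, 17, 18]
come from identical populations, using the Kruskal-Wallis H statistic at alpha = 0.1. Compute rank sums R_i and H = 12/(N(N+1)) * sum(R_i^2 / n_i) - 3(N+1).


Step 1: Combine all N = 18 observations and assign midranks.
sorted (value, group, rank): (10,G3,1), (12,G3,2.5), (12,G4,2.5), (13,G1,5), (13,G3,5), (13,G4,5), (14,G1,8), (14,G2,8), (14,G4,8), (17,G4,10), (18,G3,11.5), (18,G4,11.5), (19,G1,13), (21,G1,14), (25,G3,15), (26,G2,16), (27,G2,17), (28,G2,18)
Step 2: Sum ranks within each group.
R_1 = 40 (n_1 = 4)
R_2 = 59 (n_2 = 4)
R_3 = 35 (n_3 = 5)
R_4 = 37 (n_4 = 5)
Step 3: H = 12/(N(N+1)) * sum(R_i^2/n_i) - 3(N+1)
     = 12/(18*19) * (40^2/4 + 59^2/4 + 35^2/5 + 37^2/5) - 3*19
     = 0.035088 * 1789.05 - 57
     = 5.773684.
Step 4: Ties present; correction factor C = 1 - 60/(18^3 - 18) = 0.989680. Corrected H = 5.773684 / 0.989680 = 5.833889.
Step 5: Under H0, H ~ chi^2(3); p-value = 0.119978.
Step 6: alpha = 0.1. fail to reject H0.

H = 5.8339, df = 3, p = 0.119978, fail to reject H0.


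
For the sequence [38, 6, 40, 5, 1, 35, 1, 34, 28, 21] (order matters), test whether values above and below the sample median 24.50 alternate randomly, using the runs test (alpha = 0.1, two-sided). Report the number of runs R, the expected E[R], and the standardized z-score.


Step 1: Compute median = 24.50; label A = above, B = below.
Labels in order: ABABBABAAB  (n_A = 5, n_B = 5)
Step 2: Count runs R = 8.
Step 3: Under H0 (random ordering), E[R] = 2*n_A*n_B/(n_A+n_B) + 1 = 2*5*5/10 + 1 = 6.0000.
        Var[R] = 2*n_A*n_B*(2*n_A*n_B - n_A - n_B) / ((n_A+n_B)^2 * (n_A+n_B-1)) = 2000/900 = 2.2222.
        SD[R] = 1.4907.
Step 4: Continuity-corrected z = (R - 0.5 - E[R]) / SD[R] = (8 - 0.5 - 6.0000) / 1.4907 = 1.0062.
Step 5: Two-sided p-value via normal approximation = 2*(1 - Phi(|z|)) = 0.314305.
Step 6: alpha = 0.1. fail to reject H0.

R = 8, z = 1.0062, p = 0.314305, fail to reject H0.


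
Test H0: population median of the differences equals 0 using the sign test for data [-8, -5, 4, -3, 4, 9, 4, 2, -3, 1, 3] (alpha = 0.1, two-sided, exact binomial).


Step 1: Discard zero differences. Original n = 11; n_eff = number of nonzero differences = 11.
Nonzero differences (with sign): -8, -5, +4, -3, +4, +9, +4, +2, -3, +1, +3
Step 2: Count signs: positive = 7, negative = 4.
Step 3: Under H0: P(positive) = 0.5, so the number of positives S ~ Bin(11, 0.5).
Step 4: Two-sided exact p-value = sum of Bin(11,0.5) probabilities at or below the observed probability = 0.548828.
Step 5: alpha = 0.1. fail to reject H0.

n_eff = 11, pos = 7, neg = 4, p = 0.548828, fail to reject H0.
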